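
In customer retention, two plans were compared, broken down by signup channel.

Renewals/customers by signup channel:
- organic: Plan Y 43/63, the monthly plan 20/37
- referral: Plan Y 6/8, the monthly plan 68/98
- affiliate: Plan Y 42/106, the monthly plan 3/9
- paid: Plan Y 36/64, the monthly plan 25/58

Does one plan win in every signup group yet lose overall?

Organic: Plan Y 43/63 = 68.3%, the monthly plan 20/37 = 54.1% → Plan Y
Referral: Plan Y 6/8 = 75.0%, the monthly plan 68/98 = 69.4% → Plan Y
Affiliate: Plan Y 42/106 = 39.6%, the monthly plan 3/9 = 33.3% → Plan Y
Paid: Plan Y 36/64 = 56.2%, the monthly plan 25/58 = 43.1% → Plan Y
Overall: Plan Y 127/241 = 52.7%, the monthly plan 116/202 = 57.4% → the monthly plan
Plan Y wins each signup group but the monthly plan wins overall — the comparison reverses. Plan Y's customers skew toward affiliate, which has a lower base rate.

Yes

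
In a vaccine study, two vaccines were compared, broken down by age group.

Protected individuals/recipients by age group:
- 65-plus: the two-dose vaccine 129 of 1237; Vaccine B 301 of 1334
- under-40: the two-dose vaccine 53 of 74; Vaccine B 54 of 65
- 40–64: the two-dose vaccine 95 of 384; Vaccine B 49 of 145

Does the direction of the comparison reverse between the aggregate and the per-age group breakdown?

No

65-plus: the two-dose vaccine 129/1237 = 10.4%, Vaccine B 301/1334 = 22.6% → Vaccine B
Under-40: the two-dose vaccine 53/74 = 71.6%, Vaccine B 54/65 = 83.1% → Vaccine B
40–64: the two-dose vaccine 95/384 = 24.7%, Vaccine B 49/145 = 33.8% → Vaccine B
Overall: the two-dose vaccine 277/1695 = 16.3%, Vaccine B 404/1544 = 26.2% → Vaccine B
Vaccine B wins overall and in every age group — no reversal.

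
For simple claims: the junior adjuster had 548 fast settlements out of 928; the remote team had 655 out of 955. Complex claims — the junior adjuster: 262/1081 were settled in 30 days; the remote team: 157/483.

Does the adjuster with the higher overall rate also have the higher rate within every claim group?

Yes

Simple: the junior adjuster 548/928 = 59.1%, the remote team 655/955 = 68.6% → the remote team
Complex: the junior adjuster 262/1081 = 24.2%, the remote team 157/483 = 32.5% → the remote team
Overall: the junior adjuster 810/2009 = 40.3%, the remote team 812/1438 = 56.5% → the remote team
The remote team wins overall and in every claim group — no reversal.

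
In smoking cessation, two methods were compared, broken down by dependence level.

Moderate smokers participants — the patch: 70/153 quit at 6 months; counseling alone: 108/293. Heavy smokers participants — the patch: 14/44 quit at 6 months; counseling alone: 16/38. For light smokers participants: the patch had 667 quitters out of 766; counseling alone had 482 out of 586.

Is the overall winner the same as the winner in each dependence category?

No

Moderate smokers: the patch 70/153 = 45.8%, counseling alone 108/293 = 36.9% → the patch
Heavy smokers: the patch 14/44 = 31.8%, counseling alone 16/38 = 42.1% → counseling alone
Light smokers: the patch 667/766 = 87.1%, counseling alone 482/586 = 82.3% → the patch
Overall: the patch 751/963 = 78.0%, counseling alone 606/917 = 66.1% → the patch
Neither sweeps: the patch wins 2 of 3 groups, counseling alone wins 1. The patch wins overall but not every group — no Simpson reversal.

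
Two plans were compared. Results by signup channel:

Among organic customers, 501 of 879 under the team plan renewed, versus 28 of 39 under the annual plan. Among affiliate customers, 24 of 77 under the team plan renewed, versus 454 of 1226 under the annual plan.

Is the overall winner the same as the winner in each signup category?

Organic: the team plan 501/879 = 57.0%, the annual plan 28/39 = 71.8% → the annual plan
Affiliate: the team plan 24/77 = 31.2%, the annual plan 454/1226 = 37.0% → the annual plan
Overall: the team plan 525/956 = 54.9%, the annual plan 482/1265 = 38.1% → the team plan
The annual plan wins each signup group but the team plan wins overall — the comparison reverses. The annual plan's customers skew toward affiliate, which has a lower base rate.

No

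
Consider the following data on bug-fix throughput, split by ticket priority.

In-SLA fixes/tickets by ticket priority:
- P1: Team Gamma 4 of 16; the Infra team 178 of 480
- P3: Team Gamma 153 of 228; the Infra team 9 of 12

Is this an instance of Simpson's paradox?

Yes

P1: Team Gamma 4/16 = 25.0%, the Infra team 178/480 = 37.1% → the Infra team
P3: Team Gamma 153/228 = 67.1%, the Infra team 9/12 = 75.0% → the Infra team
Overall: Team Gamma 157/244 = 64.3%, the Infra team 187/492 = 38.0% → Team Gamma
The Infra team wins each ticket group but Team Gamma wins overall — the comparison reverses. The Infra team's tickets skew toward P1, which has a lower base rate.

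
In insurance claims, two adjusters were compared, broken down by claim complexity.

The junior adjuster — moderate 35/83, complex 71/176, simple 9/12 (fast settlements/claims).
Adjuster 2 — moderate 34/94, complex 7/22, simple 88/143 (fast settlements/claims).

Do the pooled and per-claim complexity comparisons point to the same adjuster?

No

Moderate: the junior adjuster 35/83 = 42.2%, Adjuster 2 34/94 = 36.2% → the junior adjuster
Complex: the junior adjuster 71/176 = 40.3%, Adjuster 2 7/22 = 31.8% → the junior adjuster
Simple: the junior adjuster 9/12 = 75.0%, Adjuster 2 88/143 = 61.5% → the junior adjuster
Overall: the junior adjuster 115/271 = 42.4%, Adjuster 2 129/259 = 49.8% → Adjuster 2
The junior adjuster wins each claim group but Adjuster 2 wins overall — the comparison reverses. The junior adjuster's claims skew toward complex, which has a lower base rate.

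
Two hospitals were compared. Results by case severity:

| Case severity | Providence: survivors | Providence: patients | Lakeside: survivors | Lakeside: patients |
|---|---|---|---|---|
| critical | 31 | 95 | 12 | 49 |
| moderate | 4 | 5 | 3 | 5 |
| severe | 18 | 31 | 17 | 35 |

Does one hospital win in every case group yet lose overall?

Critical: Providence 31/95 = 32.6%, Lakeside 12/49 = 24.5% → Providence
Moderate: Providence 4/5 = 80.0%, Lakeside 3/5 = 60.0% → Providence
Severe: Providence 18/31 = 58.1%, Lakeside 17/35 = 48.6% → Providence
Overall: Providence 53/131 = 40.5%, Lakeside 32/89 = 36.0% → Providence
Providence wins overall and in every case group — no reversal.

No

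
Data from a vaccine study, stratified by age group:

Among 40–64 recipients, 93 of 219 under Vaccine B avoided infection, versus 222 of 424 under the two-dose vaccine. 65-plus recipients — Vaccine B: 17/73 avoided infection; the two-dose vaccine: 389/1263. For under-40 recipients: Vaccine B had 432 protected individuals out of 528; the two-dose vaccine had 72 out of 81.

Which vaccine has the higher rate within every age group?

40–64: Vaccine B 93/219 = 42.5%, the two-dose vaccine 222/424 = 52.4% → the two-dose vaccine
65-plus: Vaccine B 17/73 = 23.3%, the two-dose vaccine 389/1263 = 30.8% → the two-dose vaccine
Under-40: Vaccine B 432/528 = 81.8%, the two-dose vaccine 72/81 = 88.9% → the two-dose vaccine
The two-dose vaccine has the higher rate in all 3 groups.

the two-dose vaccine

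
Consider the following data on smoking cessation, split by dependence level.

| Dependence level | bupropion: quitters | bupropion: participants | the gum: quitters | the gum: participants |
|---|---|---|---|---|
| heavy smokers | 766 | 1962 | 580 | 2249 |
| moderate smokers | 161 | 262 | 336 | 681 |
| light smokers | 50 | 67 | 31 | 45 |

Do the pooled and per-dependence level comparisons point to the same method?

Yes

Heavy smokers: bupropion 766/1962 = 39.0%, the gum 580/2249 = 25.8% → bupropion
Moderate smokers: bupropion 161/262 = 61.5%, the gum 336/681 = 49.3% → bupropion
Light smokers: bupropion 50/67 = 74.6%, the gum 31/45 = 68.9% → bupropion
Overall: bupropion 977/2291 = 42.6%, the gum 947/2975 = 31.8% → bupropion
Bupropion wins overall and in every dependence group — no reversal.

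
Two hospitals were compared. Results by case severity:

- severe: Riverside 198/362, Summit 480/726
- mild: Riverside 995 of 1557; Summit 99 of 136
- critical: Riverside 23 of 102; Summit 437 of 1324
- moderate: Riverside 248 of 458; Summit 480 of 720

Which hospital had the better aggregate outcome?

Riverside

Severe: Riverside 198/362 = 54.7%, Summit 480/726 = 66.1% → Summit
Mild: Riverside 995/1557 = 63.9%, Summit 99/136 = 72.8% → Summit
Critical: Riverside 23/102 = 22.5%, Summit 437/1324 = 33.0% → Summit
Moderate: Riverside 248/458 = 54.1%, Summit 480/720 = 66.7% → Summit
Overall: Riverside 1464/2479 = 59.1%, Summit 1496/2906 = 51.5% → Riverside
(Summit wins every case group but Riverside wins overall — Summit's patients skew toward the low-rate critical group.)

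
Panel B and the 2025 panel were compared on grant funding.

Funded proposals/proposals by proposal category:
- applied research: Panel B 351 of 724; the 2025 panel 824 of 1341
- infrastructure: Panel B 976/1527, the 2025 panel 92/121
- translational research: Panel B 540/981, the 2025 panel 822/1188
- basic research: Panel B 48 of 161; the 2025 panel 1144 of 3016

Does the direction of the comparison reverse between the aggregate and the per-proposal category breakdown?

Yes

Applied research: Panel B 351/724 = 48.5%, the 2025 panel 824/1341 = 61.4% → the 2025 panel
Infrastructure: Panel B 976/1527 = 63.9%, the 2025 panel 92/121 = 76.0% → the 2025 panel
Translational research: Panel B 540/981 = 55.0%, the 2025 panel 822/1188 = 69.2% → the 2025 panel
Basic research: Panel B 48/161 = 29.8%, the 2025 panel 1144/3016 = 37.9% → the 2025 panel
Overall: Panel B 1915/3393 = 56.4%, the 2025 panel 2882/5666 = 50.9% → Panel B
The 2025 panel wins each proposal group but Panel B wins overall — the comparison reverses. The 2025 panel's proposals skew toward basic research, which has a lower base rate.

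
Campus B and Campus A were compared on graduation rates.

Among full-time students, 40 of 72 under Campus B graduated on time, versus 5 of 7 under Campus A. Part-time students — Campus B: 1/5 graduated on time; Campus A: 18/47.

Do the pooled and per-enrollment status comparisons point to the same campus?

No

Full-time: Campus B 40/72 = 55.6%, Campus A 5/7 = 71.4% → Campus A
Part-time: Campus B 1/5 = 20.0%, Campus A 18/47 = 38.3% → Campus A
Overall: Campus B 41/77 = 53.2%, Campus A 23/54 = 42.6% → Campus B
Campus A wins each enrollment group but Campus B wins overall — the comparison reverses. Campus A's students skew toward part-time, which has a lower base rate.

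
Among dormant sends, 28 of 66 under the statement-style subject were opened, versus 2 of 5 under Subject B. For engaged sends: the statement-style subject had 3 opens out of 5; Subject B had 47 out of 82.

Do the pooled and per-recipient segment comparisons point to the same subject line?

Dormant: the statement-style subject 28/66 = 42.4%, Subject B 2/5 = 40.0% → the statement-style subject
Engaged: the statement-style subject 3/5 = 60.0%, Subject B 47/82 = 57.3% → the statement-style subject
Overall: the statement-style subject 31/71 = 43.7%, Subject B 49/87 = 56.3% → Subject B
The statement-style subject wins each recipient group but Subject B wins overall — the comparison reverses. The statement-style subject's sends skew toward dormant, which has a lower base rate.

No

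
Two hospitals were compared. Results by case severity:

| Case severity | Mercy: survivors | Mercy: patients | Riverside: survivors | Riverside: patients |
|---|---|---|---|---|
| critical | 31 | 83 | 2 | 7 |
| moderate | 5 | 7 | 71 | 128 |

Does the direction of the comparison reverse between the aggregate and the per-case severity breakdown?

Yes

Critical: Mercy 31/83 = 37.3%, Riverside 2/7 = 28.6% → Mercy
Moderate: Mercy 5/7 = 71.4%, Riverside 71/128 = 55.5% → Mercy
Overall: Mercy 36/90 = 40.0%, Riverside 73/135 = 54.1% → Riverside
Mercy wins each case group but Riverside wins overall — the comparison reverses. Mercy's patients skew toward critical, which has a lower base rate.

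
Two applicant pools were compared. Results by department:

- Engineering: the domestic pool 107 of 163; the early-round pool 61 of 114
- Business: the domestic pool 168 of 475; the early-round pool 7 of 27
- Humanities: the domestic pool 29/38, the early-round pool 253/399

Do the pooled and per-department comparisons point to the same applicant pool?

Engineering: the domestic pool 107/163 = 65.6%, the early-round pool 61/114 = 53.5% → the domestic pool
Business: the domestic pool 168/475 = 35.4%, the early-round pool 7/27 = 25.9% → the domestic pool
Humanities: the domestic pool 29/38 = 76.3%, the early-round pool 253/399 = 63.4% → the domestic pool
Overall: the domestic pool 304/676 = 45.0%, the early-round pool 321/540 = 59.4% → the early-round pool
The domestic pool wins each department group but the early-round pool wins overall — the comparison reverses. The domestic pool's applicants skew toward Business, which has a lower base rate.

No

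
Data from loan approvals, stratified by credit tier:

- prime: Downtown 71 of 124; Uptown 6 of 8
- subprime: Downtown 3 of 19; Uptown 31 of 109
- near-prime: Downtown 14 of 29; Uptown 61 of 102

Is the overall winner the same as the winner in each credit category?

No

Prime: Downtown 71/124 = 57.3%, Uptown 6/8 = 75.0% → Uptown
Subprime: Downtown 3/19 = 15.8%, Uptown 31/109 = 28.4% → Uptown
Near-prime: Downtown 14/29 = 48.3%, Uptown 61/102 = 59.8% → Uptown
Overall: Downtown 88/172 = 51.2%, Uptown 98/219 = 44.7% → Downtown
Uptown wins each credit group but Downtown wins overall — the comparison reverses. Uptown's applications skew toward subprime, which has a lower base rate.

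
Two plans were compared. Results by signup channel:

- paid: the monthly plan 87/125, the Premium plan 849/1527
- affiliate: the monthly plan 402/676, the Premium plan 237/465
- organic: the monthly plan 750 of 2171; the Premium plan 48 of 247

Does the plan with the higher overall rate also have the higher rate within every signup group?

Paid: the monthly plan 87/125 = 69.6%, the Premium plan 849/1527 = 55.6% → the monthly plan
Affiliate: the monthly plan 402/676 = 59.5%, the Premium plan 237/465 = 51.0% → the monthly plan
Organic: the monthly plan 750/2171 = 34.5%, the Premium plan 48/247 = 19.4% → the monthly plan
Overall: the monthly plan 1239/2972 = 41.7%, the Premium plan 1134/2239 = 50.6% → the Premium plan
The monthly plan wins each signup group but the Premium plan wins overall — the comparison reverses. The monthly plan's customers skew toward organic, which has a lower base rate.

No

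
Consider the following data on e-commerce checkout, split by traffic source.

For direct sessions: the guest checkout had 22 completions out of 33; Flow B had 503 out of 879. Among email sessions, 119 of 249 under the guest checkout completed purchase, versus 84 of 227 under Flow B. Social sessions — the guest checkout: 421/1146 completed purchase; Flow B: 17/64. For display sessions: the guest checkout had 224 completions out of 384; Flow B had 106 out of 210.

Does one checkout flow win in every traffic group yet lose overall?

Yes

Direct: the guest checkout 22/33 = 66.7%, Flow B 503/879 = 57.2% → the guest checkout
Email: the guest checkout 119/249 = 47.8%, Flow B 84/227 = 37.0% → the guest checkout
Social: the guest checkout 421/1146 = 36.7%, Flow B 17/64 = 26.6% → the guest checkout
Display: the guest checkout 224/384 = 58.3%, Flow B 106/210 = 50.5% → the guest checkout
Overall: the guest checkout 786/1812 = 43.4%, Flow B 710/1380 = 51.4% → Flow B
The guest checkout wins each traffic group but Flow B wins overall — the comparison reverses. The guest checkout's sessions skew toward social, which has a lower base rate.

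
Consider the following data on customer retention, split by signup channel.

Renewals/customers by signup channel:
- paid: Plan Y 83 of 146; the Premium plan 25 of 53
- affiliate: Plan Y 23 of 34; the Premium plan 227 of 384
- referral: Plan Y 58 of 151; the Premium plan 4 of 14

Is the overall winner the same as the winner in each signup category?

Paid: Plan Y 83/146 = 56.8%, the Premium plan 25/53 = 47.2% → Plan Y
Affiliate: Plan Y 23/34 = 67.6%, the Premium plan 227/384 = 59.1% → Plan Y
Referral: Plan Y 58/151 = 38.4%, the Premium plan 4/14 = 28.6% → Plan Y
Overall: Plan Y 164/331 = 49.5%, the Premium plan 256/451 = 56.8% → the Premium plan
Plan Y wins each signup group but the Premium plan wins overall — the comparison reverses. Plan Y's customers skew toward referral, which has a lower base rate.

No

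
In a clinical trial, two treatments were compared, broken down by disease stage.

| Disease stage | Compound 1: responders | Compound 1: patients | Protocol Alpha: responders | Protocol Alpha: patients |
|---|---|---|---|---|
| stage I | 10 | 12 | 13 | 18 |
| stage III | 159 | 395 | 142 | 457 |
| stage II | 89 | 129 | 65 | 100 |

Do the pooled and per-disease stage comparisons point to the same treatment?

Yes

Stage I: Compound 1 10/12 = 83.3%, Protocol Alpha 13/18 = 72.2% → Compound 1
Stage III: Compound 1 159/395 = 40.3%, Protocol Alpha 142/457 = 31.1% → Compound 1
Stage II: Compound 1 89/129 = 69.0%, Protocol Alpha 65/100 = 65.0% → Compound 1
Overall: Compound 1 258/536 = 48.1%, Protocol Alpha 220/575 = 38.3% → Compound 1
Compound 1 wins overall and in every disease group — no reversal.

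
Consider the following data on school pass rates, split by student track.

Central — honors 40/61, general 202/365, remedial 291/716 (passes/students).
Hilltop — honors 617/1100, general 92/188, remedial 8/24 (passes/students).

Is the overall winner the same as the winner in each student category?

Honors: Central 40/61 = 65.6%, Hilltop 617/1100 = 56.1% → Central
General: Central 202/365 = 55.3%, Hilltop 92/188 = 48.9% → Central
Remedial: Central 291/716 = 40.6%, Hilltop 8/24 = 33.3% → Central
Overall: Central 533/1142 = 46.7%, Hilltop 717/1312 = 54.6% → Hilltop
Central wins each student group but Hilltop wins overall — the comparison reverses. Central's students skew toward remedial, which has a lower base rate.

No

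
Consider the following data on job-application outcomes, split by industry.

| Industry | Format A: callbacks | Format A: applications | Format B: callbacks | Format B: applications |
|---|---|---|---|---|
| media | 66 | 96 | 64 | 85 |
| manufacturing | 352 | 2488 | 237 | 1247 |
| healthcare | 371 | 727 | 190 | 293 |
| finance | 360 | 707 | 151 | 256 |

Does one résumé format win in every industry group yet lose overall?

No

Media: Format A 66/96 = 68.8%, Format B 64/85 = 75.3% → Format B
Manufacturing: Format A 352/2488 = 14.1%, Format B 237/1247 = 19.0% → Format B
Healthcare: Format A 371/727 = 51.0%, Format B 190/293 = 64.8% → Format B
Finance: Format A 360/707 = 50.9%, Format B 151/256 = 59.0% → Format B
Overall: Format A 1149/4018 = 28.6%, Format B 642/1881 = 34.1% → Format B
Format B wins overall and in every industry group — no reversal.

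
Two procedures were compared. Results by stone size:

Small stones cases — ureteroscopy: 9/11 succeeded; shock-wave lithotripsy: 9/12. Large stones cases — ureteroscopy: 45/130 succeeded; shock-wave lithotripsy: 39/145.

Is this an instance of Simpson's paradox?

No

Small stones: ureteroscopy 9/11 = 81.8%, shock-wave lithotripsy 9/12 = 75.0% → ureteroscopy
Large stones: ureteroscopy 45/130 = 34.6%, shock-wave lithotripsy 39/145 = 26.9% → ureteroscopy
Overall: ureteroscopy 54/141 = 38.3%, shock-wave lithotripsy 48/157 = 30.6% → ureteroscopy
Ureteroscopy wins overall and in every stone group — no reversal.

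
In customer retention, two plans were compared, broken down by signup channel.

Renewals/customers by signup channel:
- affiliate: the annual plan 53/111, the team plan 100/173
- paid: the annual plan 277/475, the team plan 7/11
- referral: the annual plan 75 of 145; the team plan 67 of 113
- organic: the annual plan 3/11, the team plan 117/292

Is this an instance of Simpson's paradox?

Yes

Affiliate: the annual plan 53/111 = 47.7%, the team plan 100/173 = 57.8% → the team plan
Paid: the annual plan 277/475 = 58.3%, the team plan 7/11 = 63.6% → the team plan
Referral: the annual plan 75/145 = 51.7%, the team plan 67/113 = 59.3% → the team plan
Organic: the annual plan 3/11 = 27.3%, the team plan 117/292 = 40.1% → the team plan
Overall: the annual plan 408/742 = 55.0%, the team plan 291/589 = 49.4% → the annual plan
The team plan wins each signup group but the annual plan wins overall — the comparison reverses. The team plan's customers skew toward organic, which has a lower base rate.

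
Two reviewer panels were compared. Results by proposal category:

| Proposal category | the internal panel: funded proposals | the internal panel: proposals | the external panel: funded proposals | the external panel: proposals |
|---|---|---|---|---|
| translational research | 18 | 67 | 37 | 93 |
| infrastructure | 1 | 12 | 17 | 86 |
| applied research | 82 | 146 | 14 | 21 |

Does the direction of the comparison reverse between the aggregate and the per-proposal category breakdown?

Yes

Translational research: the internal panel 18/67 = 26.9%, the external panel 37/93 = 39.8% → the external panel
Infrastructure: the internal panel 1/12 = 8.3%, the external panel 17/86 = 19.8% → the external panel
Applied research: the internal panel 82/146 = 56.2%, the external panel 14/21 = 66.7% → the external panel
Overall: the internal panel 101/225 = 44.9%, the external panel 68/200 = 34.0% → the internal panel
The external panel wins each proposal group but the internal panel wins overall — the comparison reverses. The external panel's proposals skew toward infrastructure, which has a lower base rate.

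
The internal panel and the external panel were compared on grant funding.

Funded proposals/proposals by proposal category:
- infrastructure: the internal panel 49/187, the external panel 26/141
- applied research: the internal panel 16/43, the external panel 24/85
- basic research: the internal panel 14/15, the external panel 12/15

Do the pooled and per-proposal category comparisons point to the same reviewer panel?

Yes

Infrastructure: the internal panel 49/187 = 26.2%, the external panel 26/141 = 18.4% → the internal panel
Applied research: the internal panel 16/43 = 37.2%, the external panel 24/85 = 28.2% → the internal panel
Basic research: the internal panel 14/15 = 93.3%, the external panel 12/15 = 80.0% → the internal panel
Overall: the internal panel 79/245 = 32.2%, the external panel 62/241 = 25.7% → the internal panel
The internal panel wins overall and in every proposal group — no reversal.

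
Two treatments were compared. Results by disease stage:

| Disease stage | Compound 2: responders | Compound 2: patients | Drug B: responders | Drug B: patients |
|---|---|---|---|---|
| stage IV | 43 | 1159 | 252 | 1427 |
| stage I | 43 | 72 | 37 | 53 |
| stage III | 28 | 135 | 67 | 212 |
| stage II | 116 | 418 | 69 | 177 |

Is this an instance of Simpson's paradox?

Stage IV: Compound 2 43/1159 = 3.7%, Drug B 252/1427 = 17.7% → Drug B
Stage I: Compound 2 43/72 = 59.7%, Drug B 37/53 = 69.8% → Drug B
Stage III: Compound 2 28/135 = 20.7%, Drug B 67/212 = 31.6% → Drug B
Stage II: Compound 2 116/418 = 27.8%, Drug B 69/177 = 39.0% → Drug B
Overall: Compound 2 230/1784 = 12.9%, Drug B 425/1869 = 22.7% → Drug B
Drug B wins overall and in every disease group — no reversal.

No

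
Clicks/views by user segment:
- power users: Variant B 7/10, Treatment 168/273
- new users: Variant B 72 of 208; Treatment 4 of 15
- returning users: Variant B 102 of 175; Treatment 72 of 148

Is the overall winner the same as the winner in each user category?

Power users: Variant B 7/10 = 70.0%, Treatment 168/273 = 61.5% → Variant B
New users: Variant B 72/208 = 34.6%, Treatment 4/15 = 26.7% → Variant B
Returning users: Variant B 102/175 = 58.3%, Treatment 72/148 = 48.6% → Variant B
Overall: Variant B 181/393 = 46.1%, Treatment 244/436 = 56.0% → Treatment
Variant B wins each user group but Treatment wins overall — the comparison reverses. Variant B's views skew toward new users, which has a lower base rate.

No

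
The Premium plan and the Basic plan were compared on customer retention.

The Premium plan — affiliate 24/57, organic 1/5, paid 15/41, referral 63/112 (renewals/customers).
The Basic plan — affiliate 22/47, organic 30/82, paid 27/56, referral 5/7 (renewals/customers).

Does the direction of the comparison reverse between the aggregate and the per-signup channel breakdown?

Affiliate: the Premium plan 24/57 = 42.1%, the Basic plan 22/47 = 46.8% → the Basic plan
Organic: the Premium plan 1/5 = 20.0%, the Basic plan 30/82 = 36.6% → the Basic plan
Paid: the Premium plan 15/41 = 36.6%, the Basic plan 27/56 = 48.2% → the Basic plan
Referral: the Premium plan 63/112 = 56.2%, the Basic plan 5/7 = 71.4% → the Basic plan
Overall: the Premium plan 103/215 = 47.9%, the Basic plan 84/192 = 43.8% → the Premium plan
The Basic plan wins each signup group but the Premium plan wins overall — the comparison reverses. The Basic plan's customers skew toward organic, which has a lower base rate.

Yes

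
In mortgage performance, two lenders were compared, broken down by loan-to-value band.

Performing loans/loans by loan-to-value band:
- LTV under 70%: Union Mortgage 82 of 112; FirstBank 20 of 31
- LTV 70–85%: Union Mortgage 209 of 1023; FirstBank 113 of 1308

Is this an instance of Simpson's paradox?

LTV under 70%: Union Mortgage 82/112 = 73.2%, FirstBank 20/31 = 64.5% → Union Mortgage
LTV 70–85%: Union Mortgage 209/1023 = 20.4%, FirstBank 113/1308 = 8.6% → Union Mortgage
Overall: Union Mortgage 291/1135 = 25.6%, FirstBank 133/1339 = 9.9% → Union Mortgage
Union Mortgage wins overall and in every loan-to-value group — no reversal.

No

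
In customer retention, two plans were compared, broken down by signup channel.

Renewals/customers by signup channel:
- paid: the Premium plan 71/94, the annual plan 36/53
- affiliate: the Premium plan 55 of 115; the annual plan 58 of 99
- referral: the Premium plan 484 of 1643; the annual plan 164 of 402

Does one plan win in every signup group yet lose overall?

Paid: the Premium plan 71/94 = 75.5%, the annual plan 36/53 = 67.9% → the Premium plan
Affiliate: the Premium plan 55/115 = 47.8%, the annual plan 58/99 = 58.6% → the annual plan
Referral: the Premium plan 484/1643 = 29.5%, the annual plan 164/402 = 40.8% → the annual plan
Overall: the Premium plan 610/1852 = 32.9%, the annual plan 258/554 = 46.6% → the annual plan
Neither sweeps: the Premium plan wins 1 of 3 groups, the annual plan wins 2. The annual plan wins overall but not every group — no Simpson reversal.

No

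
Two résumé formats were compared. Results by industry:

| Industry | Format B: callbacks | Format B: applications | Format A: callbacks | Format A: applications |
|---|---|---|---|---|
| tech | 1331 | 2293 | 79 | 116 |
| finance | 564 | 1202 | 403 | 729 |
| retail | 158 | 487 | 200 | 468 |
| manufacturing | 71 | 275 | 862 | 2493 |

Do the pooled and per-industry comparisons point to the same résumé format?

Tech: Format B 1331/2293 = 58.0%, Format A 79/116 = 68.1% → Format A
Finance: Format B 564/1202 = 46.9%, Format A 403/729 = 55.3% → Format A
Retail: Format B 158/487 = 32.4%, Format A 200/468 = 42.7% → Format A
Manufacturing: Format B 71/275 = 25.8%, Format A 862/2493 = 34.6% → Format A
Overall: Format B 2124/4257 = 49.9%, Format A 1544/3806 = 40.6% → Format B
Format A wins each industry group but Format B wins overall — the comparison reverses. Format A's applications skew toward manufacturing, which has a lower base rate.

No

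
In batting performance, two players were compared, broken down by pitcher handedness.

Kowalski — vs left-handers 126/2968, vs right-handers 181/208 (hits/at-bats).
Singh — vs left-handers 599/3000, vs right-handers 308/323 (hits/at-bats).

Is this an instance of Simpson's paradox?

Vs left-handers: Kowalski 126/2968 = 4.2%, Singh 599/3000 = 20.0% → Singh
Vs right-handers: Kowalski 181/208 = 87.0%, Singh 308/323 = 95.4% → Singh
Overall: Kowalski 307/3176 = 9.7%, Singh 907/3323 = 27.3% → Singh
Singh wins overall and in every pitcher group — no reversal.

No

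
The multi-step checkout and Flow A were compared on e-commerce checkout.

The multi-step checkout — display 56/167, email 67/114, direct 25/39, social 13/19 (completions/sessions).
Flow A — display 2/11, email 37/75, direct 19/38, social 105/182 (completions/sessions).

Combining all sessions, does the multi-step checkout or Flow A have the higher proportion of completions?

Flow A

Display: the multi-step checkout 56/167 = 33.5%, Flow A 2/11 = 18.2% → the multi-step checkout
Email: the multi-step checkout 67/114 = 58.8%, Flow A 37/75 = 49.3% → the multi-step checkout
Direct: the multi-step checkout 25/39 = 64.1%, Flow A 19/38 = 50.0% → the multi-step checkout
Social: the multi-step checkout 13/19 = 68.4%, Flow A 105/182 = 57.7% → the multi-step checkout
Overall: the multi-step checkout 161/339 = 47.5%, Flow A 163/306 = 53.3% → Flow A
(The multi-step checkout wins every traffic group but Flow A wins overall — the multi-step checkout's sessions skew toward the low-rate display group.)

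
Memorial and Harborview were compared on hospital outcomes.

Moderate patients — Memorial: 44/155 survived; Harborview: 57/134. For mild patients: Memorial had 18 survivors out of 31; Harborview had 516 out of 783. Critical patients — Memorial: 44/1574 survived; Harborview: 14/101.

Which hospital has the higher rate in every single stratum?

Moderate: Memorial 44/155 = 28.4%, Harborview 57/134 = 42.5% → Harborview
Mild: Memorial 18/31 = 58.1%, Harborview 516/783 = 65.9% → Harborview
Critical: Memorial 44/1574 = 2.8%, Harborview 14/101 = 13.9% → Harborview
Harborview has the higher rate in all 3 groups.

Harborview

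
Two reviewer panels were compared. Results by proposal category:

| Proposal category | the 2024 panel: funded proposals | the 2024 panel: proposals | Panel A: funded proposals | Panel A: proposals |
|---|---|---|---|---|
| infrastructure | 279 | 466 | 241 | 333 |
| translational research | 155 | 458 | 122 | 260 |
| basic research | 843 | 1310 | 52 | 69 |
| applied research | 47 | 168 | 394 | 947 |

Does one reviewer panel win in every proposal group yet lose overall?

Infrastructure: the 2024 panel 279/466 = 59.9%, Panel A 241/333 = 72.4% → Panel A
Translational research: the 2024 panel 155/458 = 33.8%, Panel A 122/260 = 46.9% → Panel A
Basic research: the 2024 panel 843/1310 = 64.4%, Panel A 52/69 = 75.4% → Panel A
Applied research: the 2024 panel 47/168 = 28.0%, Panel A 394/947 = 41.6% → Panel A
Overall: the 2024 panel 1324/2402 = 55.1%, Panel A 809/1609 = 50.3% → the 2024 panel
Panel A wins each proposal group but the 2024 panel wins overall — the comparison reverses. Panel A's proposals skew toward applied research, which has a lower base rate.

Yes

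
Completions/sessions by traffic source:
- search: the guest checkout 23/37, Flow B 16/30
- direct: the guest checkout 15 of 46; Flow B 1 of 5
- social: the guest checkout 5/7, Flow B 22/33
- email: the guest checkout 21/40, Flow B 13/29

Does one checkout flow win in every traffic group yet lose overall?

Search: the guest checkout 23/37 = 62.2%, Flow B 16/30 = 53.3% → the guest checkout
Direct: the guest checkout 15/46 = 32.6%, Flow B 1/5 = 20.0% → the guest checkout
Social: the guest checkout 5/7 = 71.4%, Flow B 22/33 = 66.7% → the guest checkout
Email: the guest checkout 21/40 = 52.5%, Flow B 13/29 = 44.8% → the guest checkout
Overall: the guest checkout 64/130 = 49.2%, Flow B 52/97 = 53.6% → Flow B
The guest checkout wins each traffic group but Flow B wins overall — the comparison reverses. The guest checkout's sessions skew toward direct, which has a lower base rate.

Yes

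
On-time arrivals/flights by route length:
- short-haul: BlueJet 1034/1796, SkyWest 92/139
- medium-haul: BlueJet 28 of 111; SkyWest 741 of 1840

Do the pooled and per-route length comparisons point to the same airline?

No

Short-haul: BlueJet 1034/1796 = 57.6%, SkyWest 92/139 = 66.2% → SkyWest
Medium-haul: BlueJet 28/111 = 25.2%, SkyWest 741/1840 = 40.3% → SkyWest
Overall: BlueJet 1062/1907 = 55.7%, SkyWest 833/1979 = 42.1% → BlueJet
SkyWest wins each route group but BlueJet wins overall — the comparison reverses. SkyWest's flights skew toward medium-haul, which has a lower base rate.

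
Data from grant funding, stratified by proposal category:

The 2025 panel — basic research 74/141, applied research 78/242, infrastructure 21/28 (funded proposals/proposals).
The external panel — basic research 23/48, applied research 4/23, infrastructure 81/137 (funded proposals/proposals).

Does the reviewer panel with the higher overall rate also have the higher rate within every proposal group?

No

Basic research: the 2025 panel 74/141 = 52.5%, the external panel 23/48 = 47.9% → the 2025 panel
Applied research: the 2025 panel 78/242 = 32.2%, the external panel 4/23 = 17.4% → the 2025 panel
Infrastructure: the 2025 panel 21/28 = 75.0%, the external panel 81/137 = 59.1% → the 2025 panel
Overall: the 2025 panel 173/411 = 42.1%, the external panel 108/208 = 51.9% → the external panel
The 2025 panel wins each proposal group but the external panel wins overall — the comparison reverses. The 2025 panel's proposals skew toward applied research, which has a lower base rate.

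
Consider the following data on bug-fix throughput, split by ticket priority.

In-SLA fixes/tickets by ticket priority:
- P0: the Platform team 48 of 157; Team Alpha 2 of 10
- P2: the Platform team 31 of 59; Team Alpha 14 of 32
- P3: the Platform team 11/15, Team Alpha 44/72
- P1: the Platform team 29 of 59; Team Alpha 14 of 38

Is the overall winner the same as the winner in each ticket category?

P0: the Platform team 48/157 = 30.6%, Team Alpha 2/10 = 20.0% → the Platform team
P2: the Platform team 31/59 = 52.5%, Team Alpha 14/32 = 43.8% → the Platform team
P3: the Platform team 11/15 = 73.3%, Team Alpha 44/72 = 61.1% → the Platform team
P1: the Platform team 29/59 = 49.2%, Team Alpha 14/38 = 36.8% → the Platform team
Overall: the Platform team 119/290 = 41.0%, Team Alpha 74/152 = 48.7% → Team Alpha
The Platform team wins each ticket group but Team Alpha wins overall — the comparison reverses. The Platform team's tickets skew toward P0, which has a lower base rate.

No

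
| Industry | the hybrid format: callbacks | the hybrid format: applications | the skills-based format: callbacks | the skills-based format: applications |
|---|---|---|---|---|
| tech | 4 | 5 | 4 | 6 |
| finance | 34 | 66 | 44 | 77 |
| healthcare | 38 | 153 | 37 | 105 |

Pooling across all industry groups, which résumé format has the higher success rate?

the skills-based format

Tech: the hybrid format 4/5 = 80.0%, the skills-based format 4/6 = 66.7% → the hybrid format
Finance: the hybrid format 34/66 = 51.5%, the skills-based format 44/77 = 57.1% → the skills-based format
Healthcare: the hybrid format 38/153 = 24.8%, the skills-based format 37/105 = 35.2% → the skills-based format
Overall: the hybrid format 76/224 = 33.9%, the skills-based format 85/188 = 45.2% → the skills-based format
(Neither sweeps every industry group, but the skills-based format has the higher pooled rate.)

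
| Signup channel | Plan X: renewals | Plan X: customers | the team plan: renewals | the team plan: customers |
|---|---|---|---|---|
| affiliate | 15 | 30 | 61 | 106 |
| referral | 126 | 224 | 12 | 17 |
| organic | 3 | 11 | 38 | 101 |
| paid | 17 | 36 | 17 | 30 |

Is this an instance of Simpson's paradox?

Yes

Affiliate: Plan X 15/30 = 50.0%, the team plan 61/106 = 57.5% → the team plan
Referral: Plan X 126/224 = 56.2%, the team plan 12/17 = 70.6% → the team plan
Organic: Plan X 3/11 = 27.3%, the team plan 38/101 = 37.6% → the team plan
Paid: Plan X 17/36 = 47.2%, the team plan 17/30 = 56.7% → the team plan
Overall: Plan X 161/301 = 53.5%, the team plan 128/254 = 50.4% → Plan X
The team plan wins each signup group but Plan X wins overall — the comparison reverses. The team plan's customers skew toward organic, which has a lower base rate.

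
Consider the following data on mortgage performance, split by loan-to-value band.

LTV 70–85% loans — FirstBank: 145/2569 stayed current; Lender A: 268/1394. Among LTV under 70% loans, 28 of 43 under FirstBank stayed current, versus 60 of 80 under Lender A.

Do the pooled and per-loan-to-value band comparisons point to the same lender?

LTV 70–85%: FirstBank 145/2569 = 5.6%, Lender A 268/1394 = 19.2% → Lender A
LTV under 70%: FirstBank 28/43 = 65.1%, Lender A 60/80 = 75.0% → Lender A
Overall: FirstBank 173/2612 = 6.6%, Lender A 328/1474 = 22.3% → Lender A
Lender A wins overall and in every loan-to-value group — no reversal.

Yes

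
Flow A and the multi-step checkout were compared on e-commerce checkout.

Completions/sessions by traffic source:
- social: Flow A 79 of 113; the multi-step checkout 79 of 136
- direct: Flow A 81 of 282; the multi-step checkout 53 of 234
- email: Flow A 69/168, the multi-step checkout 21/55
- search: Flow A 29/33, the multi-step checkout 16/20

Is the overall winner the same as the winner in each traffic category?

Social: Flow A 79/113 = 69.9%, the multi-step checkout 79/136 = 58.1% → Flow A
Direct: Flow A 81/282 = 28.7%, the multi-step checkout 53/234 = 22.6% → Flow A
Email: Flow A 69/168 = 41.1%, the multi-step checkout 21/55 = 38.2% → Flow A
Search: Flow A 29/33 = 87.9%, the multi-step checkout 16/20 = 80.0% → Flow A
Overall: Flow A 258/596 = 43.3%, the multi-step checkout 169/445 = 38.0% → Flow A
Flow A wins overall and in every traffic group — no reversal.

Yes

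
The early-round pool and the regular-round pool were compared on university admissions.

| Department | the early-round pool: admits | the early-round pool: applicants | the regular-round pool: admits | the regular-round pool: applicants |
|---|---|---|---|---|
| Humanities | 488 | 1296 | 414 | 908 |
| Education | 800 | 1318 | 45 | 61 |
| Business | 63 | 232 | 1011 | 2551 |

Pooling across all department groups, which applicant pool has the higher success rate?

Humanities: the early-round pool 488/1296 = 37.7%, the regular-round pool 414/908 = 45.6% → the regular-round pool
Education: the early-round pool 800/1318 = 60.7%, the regular-round pool 45/61 = 73.8% → the regular-round pool
Business: the early-round pool 63/232 = 27.2%, the regular-round pool 1011/2551 = 39.6% → the regular-round pool
Overall: the early-round pool 1351/2846 = 47.5%, the regular-round pool 1470/3520 = 41.8% → the early-round pool
(The regular-round pool wins every department group but the early-round pool wins overall — the regular-round pool's applicants skew toward the low-rate Business group.)

the early-round pool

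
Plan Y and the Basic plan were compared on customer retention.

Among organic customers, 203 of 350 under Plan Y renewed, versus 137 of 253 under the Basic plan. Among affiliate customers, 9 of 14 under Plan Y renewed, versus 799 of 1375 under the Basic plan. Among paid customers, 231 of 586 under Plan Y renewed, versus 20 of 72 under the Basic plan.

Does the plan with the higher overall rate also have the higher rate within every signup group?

No

Organic: Plan Y 203/350 = 58.0%, the Basic plan 137/253 = 54.2% → Plan Y
Affiliate: Plan Y 9/14 = 64.3%, the Basic plan 799/1375 = 58.1% → Plan Y
Paid: Plan Y 231/586 = 39.4%, the Basic plan 20/72 = 27.8% → Plan Y
Overall: Plan Y 443/950 = 46.6%, the Basic plan 956/1700 = 56.2% → the Basic plan
Plan Y wins each signup group but the Basic plan wins overall — the comparison reverses. Plan Y's customers skew toward paid, which has a lower base rate.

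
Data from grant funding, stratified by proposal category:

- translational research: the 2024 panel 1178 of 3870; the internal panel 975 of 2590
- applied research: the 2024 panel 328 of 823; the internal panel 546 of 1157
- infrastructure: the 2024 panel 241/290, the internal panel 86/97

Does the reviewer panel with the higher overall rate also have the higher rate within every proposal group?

Yes

Translational research: the 2024 panel 1178/3870 = 30.4%, the internal panel 975/2590 = 37.6% → the internal panel
Applied research: the 2024 panel 328/823 = 39.9%, the internal panel 546/1157 = 47.2% → the internal panel
Infrastructure: the 2024 panel 241/290 = 83.1%, the internal panel 86/97 = 88.7% → the internal panel
Overall: the 2024 panel 1747/4983 = 35.1%, the internal panel 1607/3844 = 41.8% → the internal panel
The internal panel wins overall and in every proposal group — no reversal.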